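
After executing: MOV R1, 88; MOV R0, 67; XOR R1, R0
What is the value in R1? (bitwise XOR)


Register state trace:
  MOV R1, 88  → R1 = 88 (0b01011000)
  MOV R0, 67  → R0 = 67 (0b01000011)
  XOR R1, R0  → R1 = 88 XOR 67 = 27 (0b00011011)
Final: R1 = 27

27


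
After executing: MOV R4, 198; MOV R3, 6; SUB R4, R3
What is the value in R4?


Register state trace:
  MOV R4, 198  → R4 = 198
  MOV R3, 6  → R3 = 6
  SUB R4, R3  → R4 = 198 - 6 = 192
Final: R4 = 192

192


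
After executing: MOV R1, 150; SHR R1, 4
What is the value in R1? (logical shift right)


Register state trace:
  MOV R1, 150  → R1 = 150
  SHR R1, 4  → R1 = 150 >> 4 = 150 // 2^4 = 9
Final: R1 = 9

9


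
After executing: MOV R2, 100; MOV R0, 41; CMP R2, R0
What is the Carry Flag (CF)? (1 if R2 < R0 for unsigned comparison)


Register state trace:
  MOV R2, 100  → R2 = 100
  MOV R0, 41  → R0 = 41
  CMP R2, R0  → unsigned 100 - 41: no borrow
  100 >= 41, so CF = 0
CF = 0

0


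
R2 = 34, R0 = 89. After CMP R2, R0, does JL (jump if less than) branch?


Trace:
  R2 = 34, R0 = 89
  CMP R2, R0  → compares 34 vs 89
  JL checks: is 34 less than 89?
  34 < 89, so condition is true
Branch taken: Yes

Yes


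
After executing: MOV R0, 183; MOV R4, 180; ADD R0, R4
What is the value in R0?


Register state trace:
  MOV R0, 183  → R0 = 183
  MOV R4, 180  → R4 = 180
  ADD R0, R4  → R0 = 183 + 180 = 363
Final: R0 = 363

363


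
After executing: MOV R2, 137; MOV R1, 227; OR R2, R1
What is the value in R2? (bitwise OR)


Register state trace:
  MOV R2, 137  → R2 = 137 (0b10001001)
  MOV R1, 227  → R1 = 227 (0b11100011)
  OR R2, R1   → R2 = 137 OR 227 = 235 (0b11101011)
Final: R2 = 235

235


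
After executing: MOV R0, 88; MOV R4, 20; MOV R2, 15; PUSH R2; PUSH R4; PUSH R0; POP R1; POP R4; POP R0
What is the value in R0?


Stack trace (top is rightmost):
  MOV R0, 88  → R0 = 88
  MOV R4, 20  → R4 = 20
  MOV R2, 15  → R2 = 15
  PUSH R2  → stack: [15]
  PUSH R4  → stack: [15, 20]
  PUSH R0  → stack: [15, 20, 88]
  POP R1  → R1 = 88, stack: [15, 20]
  POP R4  → R4 = 20, stack: [15]
  POP R0  → R0 = 15, stack: []
Final: R0 = 15

15


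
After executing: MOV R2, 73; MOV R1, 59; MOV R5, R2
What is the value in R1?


Register state trace:
  MOV R2, 73  → R2 = 73
  MOV R1, 59  → R1 = 59
  MOV R5, R2  → R5 = 73
Final: R1 = 59

59


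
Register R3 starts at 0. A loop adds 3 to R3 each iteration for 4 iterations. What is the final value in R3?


Starting value: R3 = 0
  Iter 1: R3 = 0 + 3 = 3
  Iter 2: R3 = 3 + 3 = 6
  Iter 3: R3 = 6 + 3 = 9
  Iter 4: R3 = 9 + 3 = 12
Final: R3 = 12

12


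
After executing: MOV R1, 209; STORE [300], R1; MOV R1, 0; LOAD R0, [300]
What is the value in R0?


Register and memory trace:
  MOV R1, 209  → R1 = 209
  STORE [300], R1  → mem[300] = 209
  MOV R1, 0  → R1 = 0
  LOAD R0, [300]  → R0 = mem[300] = 209
Final: R0 = 209

209


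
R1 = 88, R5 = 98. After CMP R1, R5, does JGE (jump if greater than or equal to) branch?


Trace:
  R1 = 88, R5 = 98
  CMP R1, R5  → compares 88 vs 98
  JGE checks: is 88 greater than or equal to 98?
  88 < 98, so condition is false
Branch taken: No

No


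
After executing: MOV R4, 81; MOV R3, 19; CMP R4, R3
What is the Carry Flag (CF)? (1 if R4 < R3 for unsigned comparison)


Register state trace:
  MOV R4, 81  → R4 = 81
  MOV R3, 19  → R3 = 19
  CMP R4, R3  → unsigned 81 - 19: no borrow
  81 >= 19, so CF = 0
CF = 0

0


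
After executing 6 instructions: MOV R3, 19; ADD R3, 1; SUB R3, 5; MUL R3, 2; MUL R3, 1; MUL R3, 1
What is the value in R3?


Register state trace:
  MOV R3, 19  → R3 = 19
  ADD R3, 1  → R3 = 19 + 1 = 20
  SUB R3, 5  → R3 = 20 - 5 = 15
  MUL R3, 2  → R3 = 15 * 2 = 30
  MUL R3, 1  → R3 = 30 * 1 = 30
  MUL R3, 1  → R3 = 30 * 1 = 30
Final: R3 = 30

30


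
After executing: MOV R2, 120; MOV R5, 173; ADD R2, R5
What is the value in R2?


Register state trace:
  MOV R2, 120  → R2 = 120
  MOV R5, 173  → R5 = 173
  ADD R2, R5  → R2 = 120 + 173 = 293
Final: R2 = 293

293


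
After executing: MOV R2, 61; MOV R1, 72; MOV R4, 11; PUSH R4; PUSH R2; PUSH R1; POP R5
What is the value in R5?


Stack trace (top is rightmost):
  MOV R2, 61  → R2 = 61
  MOV R1, 72  → R1 = 72
  MOV R4, 11  → R4 = 11
  PUSH R4  → stack: [11]
  PUSH R2  → stack: [11, 61]
  PUSH R1  → stack: [11, 61, 72]
  POP R5  → R5 = 72, stack: [11, 61]
Final: R5 = 72

72


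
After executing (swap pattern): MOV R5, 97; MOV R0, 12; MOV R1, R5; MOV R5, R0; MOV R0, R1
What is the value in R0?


Register state trace (swap pattern):
  MOV R5, 97  → R5 = 97
  MOV R0, 12  → R0 = 12
  MOV R1, R5  → R1 = 97  (save R5)
  MOV R5, R0  → R5 = 12  (R5 gets R0's value)
  MOV R0, R1  → R0 = 97  (R0 gets saved value)
Final: R0 = 97

97


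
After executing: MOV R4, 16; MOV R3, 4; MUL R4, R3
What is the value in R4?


Register state trace:
  MOV R4, 16  → R4 = 16
  MOV R3, 4  → R3 = 4
  MUL R4, R3  → R4 = 16 * 4 = 64
Final: R4 = 64

64


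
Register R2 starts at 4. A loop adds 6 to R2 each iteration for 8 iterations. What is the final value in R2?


Starting value: R2 = 4
  Iter 1: R2 = 4 + 6 = 10
  Iter 2: R2 = 10 + 6 = 16
  Iter 3: R2 = 16 + 6 = 22
  Iter 4: R2 = 22 + 6 = 28
  Iter 5: R2 = 28 + 6 = 34
  Iter 6: R2 = 34 + 6 = 40
  Iter 7: R2 = 40 + 6 = 46
  Iter 8: R2 = 46 + 6 = 52
Final: R2 = 52

52


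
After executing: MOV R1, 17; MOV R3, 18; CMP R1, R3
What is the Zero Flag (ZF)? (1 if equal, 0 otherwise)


Register state trace:
  MOV R1, 17  → R1 = 17
  MOV R3, 18  → R3 = 18
  CMP R1, R3  → computes 17 - 18 = -1
  Result is nonzero, so values are not equal
ZF = 0

0


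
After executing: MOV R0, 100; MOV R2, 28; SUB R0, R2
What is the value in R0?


Register state trace:
  MOV R0, 100  → R0 = 100
  MOV R2, 28  → R2 = 28
  SUB R0, R2  → R0 = 100 - 28 = 72
Final: R0 = 72

72


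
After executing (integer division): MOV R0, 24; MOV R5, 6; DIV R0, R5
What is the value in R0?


Register state trace:
  MOV R0, 24  → R0 = 24
  MOV R5, 6  → R5 = 6
  DIV R0, R5  → R0 = 24 // 6 = 4
Final: R0 = 4

4


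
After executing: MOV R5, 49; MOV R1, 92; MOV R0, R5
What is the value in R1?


Register state trace:
  MOV R5, 49  → R5 = 49
  MOV R1, 92  → R1 = 92
  MOV R0, R5  → R0 = 49
Final: R1 = 92

92


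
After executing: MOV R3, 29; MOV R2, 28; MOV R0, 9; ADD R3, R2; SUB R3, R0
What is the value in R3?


Register state trace:
  MOV R3, 29  → R3 = 29
  MOV R2, 28  → R2 = 28
  MOV R0, 9  → R0 = 9
  ADD R3, R2  → R3 = 29 + 28 = 57
  SUB R3, R0  → R3 = 57 - 9 = 48
Final: R3 = 48

48


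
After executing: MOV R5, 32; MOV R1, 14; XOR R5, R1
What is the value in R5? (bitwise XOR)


Register state trace:
  MOV R5, 32  → R5 = 32 (0b00100000)
  MOV R1, 14  → R1 = 14 (0b00001110)
  XOR R5, R1  → R5 = 32 XOR 14 = 46 (0b00101110)
Final: R5 = 46

46


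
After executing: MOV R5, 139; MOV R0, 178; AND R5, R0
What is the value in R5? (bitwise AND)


Register state trace:
  MOV R5, 139  → R5 = 139 (0b10001011)
  MOV R0, 178  → R0 = 178 (0b10110010)
  AND R5, R0  → R5 = 139 AND 178 = 130 (0b10000010)
Final: R5 = 130

130


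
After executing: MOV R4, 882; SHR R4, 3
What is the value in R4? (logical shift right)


Register state trace:
  MOV R4, 882  → R4 = 882
  SHR R4, 3  → R4 = 882 >> 3 = 882 // 2^3 = 110
Final: R4 = 110

110


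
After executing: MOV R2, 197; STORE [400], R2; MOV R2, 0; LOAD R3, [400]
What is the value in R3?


Register and memory trace:
  MOV R2, 197  → R2 = 197
  STORE [400], R2  → mem[400] = 197
  MOV R2, 0  → R2 = 0
  LOAD R3, [400]  → R3 = mem[400] = 197
Final: R3 = 197

197


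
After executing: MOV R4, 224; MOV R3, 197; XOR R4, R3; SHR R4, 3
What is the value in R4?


Register state trace:
  MOV R4, 224  → R4 = 224 (0b11100000)
  MOV R3, 197  → R3 = 197 (0b11000101)
  XOR R4, R3  → R4 = 224 XOR 197 = 37 (0b00100101)
  SHR R4, 3  → R4 = 37 >> 3 = 4
Final: R4 = 4

4


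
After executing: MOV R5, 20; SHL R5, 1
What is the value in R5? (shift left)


Register state trace:
  MOV R5, 20  → R5 = 20
  SHL R5, 1  → R5 = 20 << 1 = 20 * 2^1 = 40
Final: R5 = 40

40


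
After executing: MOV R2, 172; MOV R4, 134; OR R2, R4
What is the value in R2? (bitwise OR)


Register state trace:
  MOV R2, 172  → R2 = 172 (0b10101100)
  MOV R4, 134  → R4 = 134 (0b10000110)
  OR R2, R4   → R2 = 172 OR 134 = 174 (0b10101110)
Final: R2 = 174

174


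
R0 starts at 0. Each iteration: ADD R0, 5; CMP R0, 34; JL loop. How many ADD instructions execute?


Loop trace (R0 starts at 0, target 34, step 5):
  ADD #1: R0 = 0 + 5 = 5  → 5 < 34, loop
  ADD #2: R0 = 5 + 5 = 10  → 10 < 34, loop
  ADD #3: R0 = 10 + 5 = 15  → 15 < 34, loop
  ADD #4: R0 = 15 + 5 = 20  → 20 < 34, loop
  ADD #5: R0 = 20 + 5 = 25  → 25 < 34, loop
  ADD #6: R0 = 25 + 5 = 30  → 30 < 34, loop
  ADD #7: R0 = 30 + 5 = 35  → 35 >= 34, exit
Total ADD instructions: 7

7


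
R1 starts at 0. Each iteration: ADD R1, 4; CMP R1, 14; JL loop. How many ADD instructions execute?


Loop trace (R1 starts at 0, target 14, step 4):
  ADD #1: R1 = 0 + 4 = 4  → 4 < 14, loop
  ADD #2: R1 = 4 + 4 = 8  → 8 < 14, loop
  ADD #3: R1 = 8 + 4 = 12  → 12 < 14, loop
  ADD #4: R1 = 12 + 4 = 16  → 16 >= 14, exit
Total ADD instructions: 4

4


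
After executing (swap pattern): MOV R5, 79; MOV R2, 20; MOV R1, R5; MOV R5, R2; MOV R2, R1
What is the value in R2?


Register state trace (swap pattern):
  MOV R5, 79  → R5 = 79
  MOV R2, 20  → R2 = 20
  MOV R1, R5  → R1 = 79  (save R5)
  MOV R5, R2  → R5 = 20  (R5 gets R2's value)
  MOV R2, R1  → R2 = 79  (R2 gets saved value)
Final: R2 = 79

79


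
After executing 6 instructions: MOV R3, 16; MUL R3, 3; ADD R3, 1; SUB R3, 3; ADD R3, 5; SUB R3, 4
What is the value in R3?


Register state trace:
  MOV R3, 16  → R3 = 16
  MUL R3, 3  → R3 = 16 * 3 = 48
  ADD R3, 1  → R3 = 48 + 1 = 49
  SUB R3, 3  → R3 = 49 - 3 = 46
  ADD R3, 5  → R3 = 46 + 5 = 51
  SUB R3, 4  → R3 = 51 - 4 = 47
Final: R3 = 47

47


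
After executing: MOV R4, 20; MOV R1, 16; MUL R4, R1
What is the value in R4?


Register state trace:
  MOV R4, 20  → R4 = 20
  MOV R1, 16  → R1 = 16
  MUL R4, R1  → R4 = 20 * 16 = 320
Final: R4 = 320

320


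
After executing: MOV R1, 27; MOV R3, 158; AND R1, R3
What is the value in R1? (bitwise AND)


Register state trace:
  MOV R1, 27  → R1 = 27 (0b00011011)
  MOV R3, 158  → R3 = 158 (0b10011110)
  AND R1, R3  → R1 = 27 AND 158 = 26 (0b00011010)
Final: R1 = 26

26


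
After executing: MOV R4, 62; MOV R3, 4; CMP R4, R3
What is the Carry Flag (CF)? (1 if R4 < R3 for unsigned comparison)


Register state trace:
  MOV R4, 62  → R4 = 62
  MOV R3, 4  → R3 = 4
  CMP R4, R3  → unsigned 62 - 4: no borrow
  62 >= 4, so CF = 0
CF = 0

0


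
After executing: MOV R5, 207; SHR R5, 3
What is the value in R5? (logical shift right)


Register state trace:
  MOV R5, 207  → R5 = 207
  SHR R5, 3  → R5 = 207 >> 3 = 207 // 2^3 = 25
Final: R5 = 25

25


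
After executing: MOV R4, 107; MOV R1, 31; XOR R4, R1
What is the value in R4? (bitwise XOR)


Register state trace:
  MOV R4, 107  → R4 = 107 (0b01101011)
  MOV R1, 31  → R1 = 31 (0b00011111)
  XOR R4, R1  → R4 = 107 XOR 31 = 116 (0b01110100)
Final: R4 = 116

116


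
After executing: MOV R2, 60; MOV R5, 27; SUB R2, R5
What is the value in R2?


Register state trace:
  MOV R2, 60  → R2 = 60
  MOV R5, 27  → R5 = 27
  SUB R2, R5  → R2 = 60 - 27 = 33
Final: R2 = 33

33


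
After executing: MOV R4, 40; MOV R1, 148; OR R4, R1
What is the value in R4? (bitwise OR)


Register state trace:
  MOV R4, 40  → R4 = 40 (0b00101000)
  MOV R1, 148  → R1 = 148 (0b10010100)
  OR R4, R1   → R4 = 40 OR 148 = 188 (0b10111100)
Final: R4 = 188

188


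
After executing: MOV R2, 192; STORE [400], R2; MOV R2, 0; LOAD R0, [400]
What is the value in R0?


Register and memory trace:
  MOV R2, 192  → R2 = 192
  STORE [400], R2  → mem[400] = 192
  MOV R2, 0  → R2 = 0
  LOAD R0, [400]  → R0 = mem[400] = 192
Final: R0 = 192

192


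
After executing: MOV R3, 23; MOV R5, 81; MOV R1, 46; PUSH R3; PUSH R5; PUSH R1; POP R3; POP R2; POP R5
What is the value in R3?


Stack trace (top is rightmost):
  MOV R3, 23  → R3 = 23
  MOV R5, 81  → R5 = 81
  MOV R1, 46  → R1 = 46
  PUSH R3  → stack: [23]
  PUSH R5  → stack: [23, 81]
  PUSH R1  → stack: [23, 81, 46]
  POP R3  → R3 = 46, stack: [23, 81]
  POP R2  → R2 = 81, stack: [23]
  POP R5  → R5 = 23, stack: []
Final: R3 = 46

46


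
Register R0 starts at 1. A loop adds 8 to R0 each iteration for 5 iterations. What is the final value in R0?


Starting value: R0 = 1
  Iter 1: R0 = 1 + 8 = 9
  Iter 2: R0 = 9 + 8 = 17
  Iter 3: R0 = 17 + 8 = 25
  Iter 4: R0 = 25 + 8 = 33
  Iter 5: R0 = 33 + 8 = 41
Final: R0 = 41

41


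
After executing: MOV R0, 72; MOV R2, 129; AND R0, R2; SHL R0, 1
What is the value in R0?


Register state trace:
  MOV R0, 72  → R0 = 72 (0b01001000)
  MOV R2, 129  → R2 = 129 (0b10000001)
  AND R0, R2  → R0 = 72 AND 129 = 0 (0b00000000)
  SHL R0, 1  → R0 = 0 << 1 = 0
Final: R0 = 0

0


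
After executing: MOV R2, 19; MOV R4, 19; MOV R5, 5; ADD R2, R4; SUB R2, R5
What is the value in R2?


Register state trace:
  MOV R2, 19  → R2 = 19
  MOV R4, 19  → R4 = 19
  MOV R5, 5  → R5 = 5
  ADD R2, R4  → R2 = 19 + 19 = 38
  SUB R2, R5  → R2 = 38 - 5 = 33
Final: R2 = 33

33


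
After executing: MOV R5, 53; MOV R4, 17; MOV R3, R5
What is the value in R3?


Register state trace:
  MOV R5, 53  → R5 = 53
  MOV R4, 17  → R4 = 17
  MOV R3, R5  → R3 = 53
Final: R3 = 53

53


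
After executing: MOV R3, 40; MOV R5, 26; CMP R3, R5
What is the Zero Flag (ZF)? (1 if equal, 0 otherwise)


Register state trace:
  MOV R3, 40  → R3 = 40
  MOV R5, 26  → R5 = 26
  CMP R3, R5  → computes 40 - 26 = 14
  Result is nonzero, so values are not equal
ZF = 0

0


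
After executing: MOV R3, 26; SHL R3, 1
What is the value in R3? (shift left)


Register state trace:
  MOV R3, 26  → R3 = 26
  SHL R3, 1  → R3 = 26 << 1 = 26 * 2^1 = 52
Final: R3 = 52

52


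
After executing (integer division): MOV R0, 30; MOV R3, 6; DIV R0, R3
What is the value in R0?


Register state trace:
  MOV R0, 30  → R0 = 30
  MOV R3, 6  → R3 = 6
  DIV R0, R3  → R0 = 30 // 6 = 5
Final: R0 = 5

5


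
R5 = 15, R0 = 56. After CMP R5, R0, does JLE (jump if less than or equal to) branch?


Trace:
  R5 = 15, R0 = 56
  CMP R5, R0  → compares 15 vs 56
  JLE checks: is 15 less than or equal to 56?
  15 < 56, so condition is true
Branch taken: Yes

Yes


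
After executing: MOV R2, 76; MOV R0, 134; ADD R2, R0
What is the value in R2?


Register state trace:
  MOV R2, 76  → R2 = 76
  MOV R0, 134  → R0 = 134
  ADD R2, R0  → R2 = 76 + 134 = 210
Final: R2 = 210

210


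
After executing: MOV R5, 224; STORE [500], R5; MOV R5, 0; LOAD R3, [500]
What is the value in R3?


Register and memory trace:
  MOV R5, 224  → R5 = 224
  STORE [500], R5  → mem[500] = 224
  MOV R5, 0  → R5 = 0
  LOAD R3, [500]  → R3 = mem[500] = 224
Final: R3 = 224

224


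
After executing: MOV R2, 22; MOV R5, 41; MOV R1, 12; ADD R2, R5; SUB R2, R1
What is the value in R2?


Register state trace:
  MOV R2, 22  → R2 = 22
  MOV R5, 41  → R5 = 41
  MOV R1, 12  → R1 = 12
  ADD R2, R5  → R2 = 22 + 41 = 63
  SUB R2, R1  → R2 = 63 - 12 = 51
Final: R2 = 51

51


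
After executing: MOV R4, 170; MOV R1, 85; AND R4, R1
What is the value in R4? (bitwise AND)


Register state trace:
  MOV R4, 170  → R4 = 170 (0b10101010)
  MOV R1, 85  → R1 = 85 (0b01010101)
  AND R4, R1  → R4 = 170 AND 85 = 0 (0b00000000)
Final: R4 = 0

0


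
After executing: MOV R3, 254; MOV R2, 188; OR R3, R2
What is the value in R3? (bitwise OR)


Register state trace:
  MOV R3, 254  → R3 = 254 (0b11111110)
  MOV R2, 188  → R2 = 188 (0b10111100)
  OR R3, R2   → R3 = 254 OR 188 = 254 (0b11111110)
Final: R3 = 254

254


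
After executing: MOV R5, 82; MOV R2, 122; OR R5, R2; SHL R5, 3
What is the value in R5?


Register state trace:
  MOV R5, 82  → R5 = 82 (0b01010010)
  MOV R2, 122  → R2 = 122 (0b01111010)
  OR R5, R2  → R5 = 82 OR 122 = 122 (0b01111010)
  SHL R5, 3  → R5 = 122 << 3 = 976
Final: R5 = 976

976


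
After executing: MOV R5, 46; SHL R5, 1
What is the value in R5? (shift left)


Register state trace:
  MOV R5, 46  → R5 = 46
  SHL R5, 1  → R5 = 46 << 1 = 46 * 2^1 = 92
Final: R5 = 92

92


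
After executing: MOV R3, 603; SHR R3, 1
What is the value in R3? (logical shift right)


Register state trace:
  MOV R3, 603  → R3 = 603
  SHR R3, 1  → R3 = 603 >> 1 = 603 // 2^1 = 301
Final: R3 = 301

301


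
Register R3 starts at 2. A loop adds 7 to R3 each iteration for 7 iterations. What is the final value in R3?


Starting value: R3 = 2
  Iter 1: R3 = 2 + 7 = 9
  Iter 2: R3 = 9 + 7 = 16
  Iter 3: R3 = 16 + 7 = 23
  Iter 4: R3 = 23 + 7 = 30
  Iter 5: R3 = 30 + 7 = 37
  Iter 6: R3 = 37 + 7 = 44
  Iter 7: R3 = 44 + 7 = 51
Final: R3 = 51

51


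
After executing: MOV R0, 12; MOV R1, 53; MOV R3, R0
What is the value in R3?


Register state trace:
  MOV R0, 12  → R0 = 12
  MOV R1, 53  → R1 = 53
  MOV R3, R0  → R3 = 12
Final: R3 = 12

12


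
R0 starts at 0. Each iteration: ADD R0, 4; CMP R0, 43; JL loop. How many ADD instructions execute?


Loop trace (R0 starts at 0, target 43, step 4):
  ADD #1: R0 = 0 + 4 = 4  → 4 < 43, loop
  ADD #2: R0 = 4 + 4 = 8  → 8 < 43, loop
  ADD #3: R0 = 8 + 4 = 12  → 12 < 43, loop
  ADD #4: R0 = 12 + 4 = 16  → 16 < 43, loop
  ADD #5: R0 = 16 + 4 = 20  → 20 < 43, loop
  ADD #6: R0 = 20 + 4 = 24  → 24 < 43, loop
  ADD #7: R0 = 24 + 4 = 28  → 28 < 43, loop
  ADD #8: R0 = 28 + 4 = 32  → 32 < 43, loop
  ADD #9: R0 = 32 + 4 = 36  → 36 < 43, loop
  ADD #10: R0 = 36 + 4 = 40  → 40 < 43, loop
  ADD #11: R0 = 40 + 4 = 44  → 44 >= 43, exit
Total ADD instructions: 11

11


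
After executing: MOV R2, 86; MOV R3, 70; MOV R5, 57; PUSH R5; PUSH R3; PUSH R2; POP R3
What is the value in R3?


Stack trace (top is rightmost):
  MOV R2, 86  → R2 = 86
  MOV R3, 70  → R3 = 70
  MOV R5, 57  → R5 = 57
  PUSH R5  → stack: [57]
  PUSH R3  → stack: [57, 70]
  PUSH R2  → stack: [57, 70, 86]
  POP R3  → R3 = 86, stack: [57, 70]
Final: R3 = 86

86


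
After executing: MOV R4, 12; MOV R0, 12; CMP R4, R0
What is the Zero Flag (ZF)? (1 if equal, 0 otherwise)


Register state trace:
  MOV R4, 12  → R4 = 12
  MOV R0, 12  → R0 = 12
  CMP R4, R0  → computes 12 - 12 = 0
  Result is zero, so values are equal
ZF = 1

1


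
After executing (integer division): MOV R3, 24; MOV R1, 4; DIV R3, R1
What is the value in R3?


Register state trace:
  MOV R3, 24  → R3 = 24
  MOV R1, 4  → R1 = 4
  DIV R3, R1  → R3 = 24 // 4 = 6
Final: R3 = 6

6


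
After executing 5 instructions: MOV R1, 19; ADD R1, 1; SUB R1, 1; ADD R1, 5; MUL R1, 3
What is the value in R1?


Register state trace:
  MOV R1, 19  → R1 = 19
  ADD R1, 1  → R1 = 19 + 1 = 20
  SUB R1, 1  → R1 = 20 - 1 = 19
  ADD R1, 5  → R1 = 19 + 5 = 24
  MUL R1, 3  → R1 = 24 * 3 = 72
Final: R1 = 72

72


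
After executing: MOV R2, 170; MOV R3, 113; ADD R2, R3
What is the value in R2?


Register state trace:
  MOV R2, 170  → R2 = 170
  MOV R3, 113  → R3 = 113
  ADD R2, R3  → R2 = 170 + 113 = 283
Final: R2 = 283

283


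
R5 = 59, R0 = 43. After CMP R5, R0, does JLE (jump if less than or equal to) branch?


Trace:
  R5 = 59, R0 = 43
  CMP R5, R0  → compares 59 vs 43
  JLE checks: is 59 less than or equal to 43?
  59 > 43, so condition is false
Branch taken: No

No


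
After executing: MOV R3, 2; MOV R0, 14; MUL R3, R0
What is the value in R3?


Register state trace:
  MOV R3, 2  → R3 = 2
  MOV R0, 14  → R0 = 14
  MUL R3, R0  → R3 = 2 * 14 = 28
Final: R3 = 28

28


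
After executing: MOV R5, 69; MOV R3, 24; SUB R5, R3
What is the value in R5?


Register state trace:
  MOV R5, 69  → R5 = 69
  MOV R3, 24  → R3 = 24
  SUB R5, R3  → R5 = 69 - 24 = 45
Final: R5 = 45

45


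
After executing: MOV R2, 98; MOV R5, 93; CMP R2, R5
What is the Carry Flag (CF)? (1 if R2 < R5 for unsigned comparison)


Register state trace:
  MOV R2, 98  → R2 = 98
  MOV R5, 93  → R5 = 93
  CMP R2, R5  → unsigned 98 - 93: no borrow
  98 >= 93, so CF = 0
CF = 0

0


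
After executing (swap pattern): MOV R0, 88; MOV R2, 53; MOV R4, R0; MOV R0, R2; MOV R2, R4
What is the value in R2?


Register state trace (swap pattern):
  MOV R0, 88  → R0 = 88
  MOV R2, 53  → R2 = 53
  MOV R4, R0  → R4 = 88  (save R0)
  MOV R0, R2  → R0 = 53  (R0 gets R2's value)
  MOV R2, R4  → R2 = 88  (R2 gets saved value)
Final: R2 = 88

88


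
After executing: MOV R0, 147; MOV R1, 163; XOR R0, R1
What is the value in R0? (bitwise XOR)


Register state trace:
  MOV R0, 147  → R0 = 147 (0b10010011)
  MOV R1, 163  → R1 = 163 (0b10100011)
  XOR R0, R1  → R0 = 147 XOR 163 = 48 (0b00110000)
Final: R0 = 48

48


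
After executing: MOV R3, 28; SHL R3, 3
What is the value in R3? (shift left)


Register state trace:
  MOV R3, 28  → R3 = 28
  SHL R3, 3  → R3 = 28 << 3 = 28 * 2^3 = 224
Final: R3 = 224

224


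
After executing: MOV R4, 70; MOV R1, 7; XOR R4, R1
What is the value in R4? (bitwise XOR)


Register state trace:
  MOV R4, 70  → R4 = 70 (0b01000110)
  MOV R1, 7  → R1 = 7 (0b00000111)
  XOR R4, R1  → R4 = 70 XOR 7 = 65 (0b01000001)
Final: R4 = 65

65


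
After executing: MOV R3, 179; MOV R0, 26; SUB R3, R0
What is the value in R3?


Register state trace:
  MOV R3, 179  → R3 = 179
  MOV R0, 26  → R0 = 26
  SUB R3, R0  → R3 = 179 - 26 = 153
Final: R3 = 153

153


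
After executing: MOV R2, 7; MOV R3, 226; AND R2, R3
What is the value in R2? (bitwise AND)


Register state trace:
  MOV R2, 7  → R2 = 7 (0b00000111)
  MOV R3, 226  → R3 = 226 (0b11100010)
  AND R2, R3  → R2 = 7 AND 226 = 2 (0b00000010)
Final: R2 = 2

2


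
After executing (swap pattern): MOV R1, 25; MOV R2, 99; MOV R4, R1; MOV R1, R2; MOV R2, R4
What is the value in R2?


Register state trace (swap pattern):
  MOV R1, 25  → R1 = 25
  MOV R2, 99  → R2 = 99
  MOV R4, R1  → R4 = 25  (save R1)
  MOV R1, R2  → R1 = 99  (R1 gets R2's value)
  MOV R2, R4  → R2 = 25  (R2 gets saved value)
Final: R2 = 25

25


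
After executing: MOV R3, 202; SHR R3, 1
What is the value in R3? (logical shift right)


Register state trace:
  MOV R3, 202  → R3 = 202
  SHR R3, 1  → R3 = 202 >> 1 = 202 // 2^1 = 101
Final: R3 = 101

101


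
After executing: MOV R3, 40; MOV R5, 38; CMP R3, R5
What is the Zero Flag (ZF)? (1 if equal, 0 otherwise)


Register state trace:
  MOV R3, 40  → R3 = 40
  MOV R5, 38  → R5 = 38
  CMP R3, R5  → computes 40 - 38 = 2
  Result is nonzero, so values are not equal
ZF = 0

0


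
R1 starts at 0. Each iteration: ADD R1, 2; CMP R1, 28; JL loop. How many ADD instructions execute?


Loop trace (R1 starts at 0, target 28, step 2):
  ADD #1: R1 = 0 + 2 = 2  → 2 < 28, loop
  ADD #2: R1 = 2 + 2 = 4  → 4 < 28, loop
  ADD #3: R1 = 4 + 2 = 6  → 6 < 28, loop
  ADD #4: R1 = 6 + 2 = 8  → 8 < 28, loop
  ADD #5: R1 = 8 + 2 = 10  → 10 < 28, loop
  ADD #6: R1 = 10 + 2 = 12  → 12 < 28, loop
  ADD #7: R1 = 12 + 2 = 14  → 14 < 28, loop
  ADD #8: R1 = 14 + 2 = 16  → 16 < 28, loop
  ADD #9: R1 = 16 + 2 = 18  → 18 < 28, loop
  ADD #10: R1 = 18 + 2 = 20  → 20 < 28, loop
  ADD #11: R1 = 20 + 2 = 22  → 22 < 28, loop
  ADD #12: R1 = 22 + 2 = 24  → 24 < 28, loop
  ADD #13: R1 = 24 + 2 = 26  → 26 < 28, loop
  ADD #14: R1 = 26 + 2 = 28  → 28 >= 28, exit
Total ADD instructions: 14

14


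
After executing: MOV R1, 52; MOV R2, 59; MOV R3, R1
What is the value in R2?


Register state trace:
  MOV R1, 52  → R1 = 52
  MOV R2, 59  → R2 = 59
  MOV R3, R1  → R3 = 52
Final: R2 = 59

59


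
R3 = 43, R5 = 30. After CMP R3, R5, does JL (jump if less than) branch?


Trace:
  R3 = 43, R5 = 30
  CMP R3, R5  → compares 43 vs 30
  JL checks: is 43 less than 30?
  43 > 30, so condition is false
Branch taken: No

No


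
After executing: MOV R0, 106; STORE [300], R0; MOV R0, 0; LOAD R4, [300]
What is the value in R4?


Register and memory trace:
  MOV R0, 106  → R0 = 106
  STORE [300], R0  → mem[300] = 106
  MOV R0, 0  → R0 = 0
  LOAD R4, [300]  → R4 = mem[300] = 106
Final: R4 = 106

106


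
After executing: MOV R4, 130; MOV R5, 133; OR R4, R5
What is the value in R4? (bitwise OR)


Register state trace:
  MOV R4, 130  → R4 = 130 (0b10000010)
  MOV R5, 133  → R5 = 133 (0b10000101)
  OR R4, R5   → R4 = 130 OR 133 = 135 (0b10000111)
Final: R4 = 135

135


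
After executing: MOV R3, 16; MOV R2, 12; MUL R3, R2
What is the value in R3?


Register state trace:
  MOV R3, 16  → R3 = 16
  MOV R2, 12  → R2 = 12
  MUL R3, R2  → R3 = 16 * 12 = 192
Final: R3 = 192

192


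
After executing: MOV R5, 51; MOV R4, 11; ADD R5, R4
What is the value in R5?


Register state trace:
  MOV R5, 51  → R5 = 51
  MOV R4, 11  → R4 = 11
  ADD R5, R4  → R5 = 51 + 11 = 62
Final: R5 = 62

62


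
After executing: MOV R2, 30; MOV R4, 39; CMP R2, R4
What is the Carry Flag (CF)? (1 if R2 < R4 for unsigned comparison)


Register state trace:
  MOV R2, 30  → R2 = 30
  MOV R4, 39  → R4 = 39
  CMP R2, R4  → unsigned 30 - 39: borrow occurs
  30 < 39, so CF = 1
CF = 1

1


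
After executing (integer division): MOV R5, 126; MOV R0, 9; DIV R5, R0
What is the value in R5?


Register state trace:
  MOV R5, 126  → R5 = 126
  MOV R0, 9  → R0 = 9
  DIV R5, R0  → R5 = 126 // 9 = 14
Final: R5 = 14

14


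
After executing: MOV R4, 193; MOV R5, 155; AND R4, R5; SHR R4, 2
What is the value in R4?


Register state trace:
  MOV R4, 193  → R4 = 193 (0b11000001)
  MOV R5, 155  → R5 = 155 (0b10011011)
  AND R4, R5  → R4 = 193 AND 155 = 129 (0b10000001)
  SHR R4, 2  → R4 = 129 >> 2 = 32
Final: R4 = 32

32


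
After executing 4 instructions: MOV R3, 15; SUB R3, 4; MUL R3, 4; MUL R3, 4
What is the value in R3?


Register state trace:
  MOV R3, 15  → R3 = 15
  SUB R3, 4  → R3 = 15 - 4 = 11
  MUL R3, 4  → R3 = 11 * 4 = 44
  MUL R3, 4  → R3 = 44 * 4 = 176
Final: R3 = 176

176


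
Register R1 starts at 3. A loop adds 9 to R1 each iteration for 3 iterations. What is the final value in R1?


Starting value: R1 = 3
  Iter 1: R1 = 3 + 9 = 12
  Iter 2: R1 = 12 + 9 = 21
  Iter 3: R1 = 21 + 9 = 30
Final: R1 = 30

30


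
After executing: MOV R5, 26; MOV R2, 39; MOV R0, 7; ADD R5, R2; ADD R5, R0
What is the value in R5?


Register state trace:
  MOV R5, 26  → R5 = 26
  MOV R2, 39  → R2 = 39
  MOV R0, 7  → R0 = 7
  ADD R5, R2  → R5 = 26 + 39 = 65
  ADD R5, R0  → R5 = 65 + 7 = 72
Final: R5 = 72

72


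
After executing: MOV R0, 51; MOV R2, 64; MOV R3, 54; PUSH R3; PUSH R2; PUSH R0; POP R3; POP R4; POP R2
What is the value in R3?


Stack trace (top is rightmost):
  MOV R0, 51  → R0 = 51
  MOV R2, 64  → R2 = 64
  MOV R3, 54  → R3 = 54
  PUSH R3  → stack: [54]
  PUSH R2  → stack: [54, 64]
  PUSH R0  → stack: [54, 64, 51]
  POP R3  → R3 = 51, stack: [54, 64]
  POP R4  → R4 = 64, stack: [54]
  POP R2  → R2 = 54, stack: []
Final: R3 = 51

51


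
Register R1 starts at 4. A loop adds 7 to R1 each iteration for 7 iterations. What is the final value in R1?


Starting value: R1 = 4
  Iter 1: R1 = 4 + 7 = 11
  Iter 2: R1 = 11 + 7 = 18
  Iter 3: R1 = 18 + 7 = 25
  Iter 4: R1 = 25 + 7 = 32
  Iter 5: R1 = 32 + 7 = 39
  Iter 6: R1 = 39 + 7 = 46
  Iter 7: R1 = 46 + 7 = 53
Final: R1 = 53

53


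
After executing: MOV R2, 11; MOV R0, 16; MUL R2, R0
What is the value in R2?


Register state trace:
  MOV R2, 11  → R2 = 11
  MOV R0, 16  → R0 = 16
  MUL R2, R0  → R2 = 11 * 16 = 176
Final: R2 = 176

176


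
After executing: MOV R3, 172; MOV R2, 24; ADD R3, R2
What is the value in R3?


Register state trace:
  MOV R3, 172  → R3 = 172
  MOV R2, 24  → R2 = 24
  ADD R3, R2  → R3 = 172 + 24 = 196
Final: R3 = 196

196


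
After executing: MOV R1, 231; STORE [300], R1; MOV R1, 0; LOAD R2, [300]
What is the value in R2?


Register and memory trace:
  MOV R1, 231  → R1 = 231
  STORE [300], R1  → mem[300] = 231
  MOV R1, 0  → R1 = 0
  LOAD R2, [300]  → R2 = mem[300] = 231
Final: R2 = 231

231


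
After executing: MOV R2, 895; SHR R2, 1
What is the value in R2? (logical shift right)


Register state trace:
  MOV R2, 895  → R2 = 895
  SHR R2, 1  → R2 = 895 >> 1 = 895 // 2^1 = 447
Final: R2 = 447

447


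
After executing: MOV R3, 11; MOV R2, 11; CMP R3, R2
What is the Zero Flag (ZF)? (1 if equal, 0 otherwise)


Register state trace:
  MOV R3, 11  → R3 = 11
  MOV R2, 11  → R2 = 11
  CMP R3, R2  → computes 11 - 11 = 0
  Result is zero, so values are equal
ZF = 1

1


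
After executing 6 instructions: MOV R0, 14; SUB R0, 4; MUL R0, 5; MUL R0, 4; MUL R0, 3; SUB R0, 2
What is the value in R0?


Register state trace:
  MOV R0, 14  → R0 = 14
  SUB R0, 4  → R0 = 14 - 4 = 10
  MUL R0, 5  → R0 = 10 * 5 = 50
  MUL R0, 4  → R0 = 50 * 4 = 200
  MUL R0, 3  → R0 = 200 * 3 = 600
  SUB R0, 2  → R0 = 600 - 2 = 598
Final: R0 = 598

598


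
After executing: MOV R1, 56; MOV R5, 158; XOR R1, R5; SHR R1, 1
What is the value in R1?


Register state trace:
  MOV R1, 56  → R1 = 56 (0b00111000)
  MOV R5, 158  → R5 = 158 (0b10011110)
  XOR R1, R5  → R1 = 56 XOR 158 = 166 (0b10100110)
  SHR R1, 1  → R1 = 166 >> 1 = 83
Final: R1 = 83

83


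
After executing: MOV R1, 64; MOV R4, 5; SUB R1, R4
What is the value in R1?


Register state trace:
  MOV R1, 64  → R1 = 64
  MOV R4, 5  → R4 = 5
  SUB R1, R4  → R1 = 64 - 5 = 59
Final: R1 = 59

59


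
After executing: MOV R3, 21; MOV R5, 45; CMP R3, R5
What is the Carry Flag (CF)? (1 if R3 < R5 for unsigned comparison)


Register state trace:
  MOV R3, 21  → R3 = 21
  MOV R5, 45  → R5 = 45
  CMP R3, R5  → unsigned 21 - 45: borrow occurs
  21 < 45, so CF = 1
CF = 1

1


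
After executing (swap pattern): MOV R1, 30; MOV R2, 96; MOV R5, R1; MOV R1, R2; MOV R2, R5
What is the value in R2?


Register state trace (swap pattern):
  MOV R1, 30  → R1 = 30
  MOV R2, 96  → R2 = 96
  MOV R5, R1  → R5 = 30  (save R1)
  MOV R1, R2  → R1 = 96  (R1 gets R2's value)
  MOV R2, R5  → R2 = 30  (R2 gets saved value)
Final: R2 = 30

30


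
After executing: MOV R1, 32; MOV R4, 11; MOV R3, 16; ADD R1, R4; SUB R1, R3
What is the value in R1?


Register state trace:
  MOV R1, 32  → R1 = 32
  MOV R4, 11  → R4 = 11
  MOV R3, 16  → R3 = 16
  ADD R1, R4  → R1 = 32 + 11 = 43
  SUB R1, R3  → R1 = 43 - 16 = 27
Final: R1 = 27

27


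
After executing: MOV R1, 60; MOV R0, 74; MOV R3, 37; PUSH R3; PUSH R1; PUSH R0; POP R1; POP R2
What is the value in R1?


Stack trace (top is rightmost):
  MOV R1, 60  → R1 = 60
  MOV R0, 74  → R0 = 74
  MOV R3, 37  → R3 = 37
  PUSH R3  → stack: [37]
  PUSH R1  → stack: [37, 60]
  PUSH R0  → stack: [37, 60, 74]
  POP R1  → R1 = 74, stack: [37, 60]
  POP R2  → R2 = 60, stack: [37]
Final: R1 = 74

74


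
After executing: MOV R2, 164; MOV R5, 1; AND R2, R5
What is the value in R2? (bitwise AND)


Register state trace:
  MOV R2, 164  → R2 = 164 (0b10100100)
  MOV R5, 1  → R5 = 1 (0b00000001)
  AND R2, R5  → R2 = 164 AND 1 = 0 (0b00000000)
Final: R2 = 0

0


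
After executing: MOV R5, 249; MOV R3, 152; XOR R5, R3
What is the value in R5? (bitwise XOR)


Register state trace:
  MOV R5, 249  → R5 = 249 (0b11111001)
  MOV R3, 152  → R3 = 152 (0b10011000)
  XOR R5, R3  → R5 = 249 XOR 152 = 97 (0b01100001)
Final: R5 = 97

97


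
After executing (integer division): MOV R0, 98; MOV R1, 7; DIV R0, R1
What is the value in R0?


Register state trace:
  MOV R0, 98  → R0 = 98
  MOV R1, 7  → R1 = 7
  DIV R0, R1  → R0 = 98 // 7 = 14
Final: R0 = 14

14


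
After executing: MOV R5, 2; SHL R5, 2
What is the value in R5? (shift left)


Register state trace:
  MOV R5, 2  → R5 = 2
  SHL R5, 2  → R5 = 2 << 2 = 2 * 2^2 = 8
Final: R5 = 8

8


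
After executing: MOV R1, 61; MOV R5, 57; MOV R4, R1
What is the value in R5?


Register state trace:
  MOV R1, 61  → R1 = 61
  MOV R5, 57  → R5 = 57
  MOV R4, R1  → R4 = 61
Final: R5 = 57

57


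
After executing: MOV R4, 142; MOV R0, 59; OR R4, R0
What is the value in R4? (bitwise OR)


Register state trace:
  MOV R4, 142  → R4 = 142 (0b10001110)
  MOV R0, 59  → R0 = 59 (0b00111011)
  OR R4, R0   → R4 = 142 OR 59 = 191 (0b10111111)
Final: R4 = 191

191


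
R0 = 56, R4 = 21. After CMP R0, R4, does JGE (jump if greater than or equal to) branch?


Trace:
  R0 = 56, R4 = 21
  CMP R0, R4  → compares 56 vs 21
  JGE checks: is 56 greater than or equal to 21?
  56 > 21, so condition is true
Branch taken: Yes

Yes


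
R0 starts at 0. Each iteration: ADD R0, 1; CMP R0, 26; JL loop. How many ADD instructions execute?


Loop trace (R0 starts at 0, target 26, step 1):
  ADD #1: R0 = 0 + 1 = 1  → 1 < 26, loop
  ADD #2: R0 = 1 + 1 = 2  → 2 < 26, loop
  ADD #3: R0 = 2 + 1 = 3  → 3 < 26, loop
  ADD #4: R0 = 3 + 1 = 4  → 4 < 26, loop
  ADD #5: R0 = 4 + 1 = 5  → 5 < 26, loop
  ADD #6: R0 = 5 + 1 = 6  → 6 < 26, loop
  ADD #7: R0 = 6 + 1 = 7  → 7 < 26, loop
  ADD #8: R0 = 7 + 1 = 8  → 8 < 26, loop
  ADD #9: R0 = 8 + 1 = 9  → 9 < 26, loop
  ADD #10: R0 = 9 + 1 = 10  → 10 < 26, loop
  ADD #11: R0 = 10 + 1 = 11  → 11 < 26, loop
  ADD #12: R0 = 11 + 1 = 12  → 12 < 26, loop
  ADD #13: R0 = 12 + 1 = 13  → 13 < 26, loop
  ADD #14: R0 = 13 + 1 = 14  → 14 < 26, loop
  ADD #15: R0 = 14 + 1 = 15  → 15 < 26, loop
  ADD #16: R0 = 15 + 1 = 16  → 16 < 26, loop
  ADD #17: R0 = 16 + 1 = 17  → 17 < 26, loop
  ADD #18: R0 = 17 + 1 = 18  → 18 < 26, loop
  ADD #19: R0 = 18 + 1 = 19  → 19 < 26, loop
  ADD #20: R0 = 19 + 1 = 20  → 20 < 26, loop
  ADD #21: R0 = 20 + 1 = 21  → 21 < 26, loop
  ADD #22: R0 = 21 + 1 = 22  → 22 < 26, loop
  ADD #23: R0 = 22 + 1 = 23  → 23 < 26, loop
  ADD #24: R0 = 23 + 1 = 24  → 24 < 26, loop
  ADD #25: R0 = 24 + 1 = 25  → 25 < 26, loop
  ADD #26: R0 = 25 + 1 = 26  → 26 >= 26, exit
Total ADD instructions: 26

26


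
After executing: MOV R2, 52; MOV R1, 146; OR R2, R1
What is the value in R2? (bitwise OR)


Register state trace:
  MOV R2, 52  → R2 = 52 (0b00110100)
  MOV R1, 146  → R1 = 146 (0b10010010)
  OR R2, R1   → R2 = 52 OR 146 = 182 (0b10110110)
Final: R2 = 182

182


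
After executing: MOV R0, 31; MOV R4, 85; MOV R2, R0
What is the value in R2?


Register state trace:
  MOV R0, 31  → R0 = 31
  MOV R4, 85  → R4 = 85
  MOV R2, R0  → R2 = 31
Final: R2 = 31

31


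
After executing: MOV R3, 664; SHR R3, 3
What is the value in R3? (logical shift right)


Register state trace:
  MOV R3, 664  → R3 = 664
  SHR R3, 3  → R3 = 664 >> 3 = 664 // 2^3 = 83
Final: R3 = 83

83


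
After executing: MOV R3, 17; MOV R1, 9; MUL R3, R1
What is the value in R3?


Register state trace:
  MOV R3, 17  → R3 = 17
  MOV R1, 9  → R1 = 9
  MUL R3, R1  → R3 = 17 * 9 = 153
Final: R3 = 153

153


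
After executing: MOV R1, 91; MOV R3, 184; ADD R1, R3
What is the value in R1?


Register state trace:
  MOV R1, 91  → R1 = 91
  MOV R3, 184  → R3 = 184
  ADD R1, R3  → R1 = 91 + 184 = 275
Final: R1 = 275

275


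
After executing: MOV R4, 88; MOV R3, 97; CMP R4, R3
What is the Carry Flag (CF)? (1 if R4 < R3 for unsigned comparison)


Register state trace:
  MOV R4, 88  → R4 = 88
  MOV R3, 97  → R3 = 97
  CMP R4, R3  → unsigned 88 - 97: borrow occurs
  88 < 97, so CF = 1
CF = 1

1


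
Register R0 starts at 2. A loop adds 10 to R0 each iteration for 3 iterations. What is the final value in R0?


Starting value: R0 = 2
  Iter 1: R0 = 2 + 10 = 12
  Iter 2: R0 = 12 + 10 = 22
  Iter 3: R0 = 22 + 10 = 32
Final: R0 = 32

32


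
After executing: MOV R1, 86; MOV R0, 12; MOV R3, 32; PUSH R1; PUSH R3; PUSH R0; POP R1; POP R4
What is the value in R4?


Stack trace (top is rightmost):
  MOV R1, 86  → R1 = 86
  MOV R0, 12  → R0 = 12
  MOV R3, 32  → R3 = 32
  PUSH R1  → stack: [86]
  PUSH R3  → stack: [86, 32]
  PUSH R0  → stack: [86, 32, 12]
  POP R1  → R1 = 12, stack: [86, 32]
  POP R4  → R4 = 32, stack: [86]
Final: R4 = 32

32


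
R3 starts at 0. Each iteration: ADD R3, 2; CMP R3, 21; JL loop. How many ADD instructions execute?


Loop trace (R3 starts at 0, target 21, step 2):
  ADD #1: R3 = 0 + 2 = 2  → 2 < 21, loop
  ADD #2: R3 = 2 + 2 = 4  → 4 < 21, loop
  ADD #3: R3 = 4 + 2 = 6  → 6 < 21, loop
  ADD #4: R3 = 6 + 2 = 8  → 8 < 21, loop
  ADD #5: R3 = 8 + 2 = 10  → 10 < 21, loop
  ADD #6: R3 = 10 + 2 = 12  → 12 < 21, loop
  ADD #7: R3 = 12 + 2 = 14  → 14 < 21, loop
  ADD #8: R3 = 14 + 2 = 16  → 16 < 21, loop
  ADD #9: R3 = 16 + 2 = 18  → 18 < 21, loop
  ADD #10: R3 = 18 + 2 = 20  → 20 < 21, loop
  ADD #11: R3 = 20 + 2 = 22  → 22 >= 21, exit
Total ADD instructions: 11

11


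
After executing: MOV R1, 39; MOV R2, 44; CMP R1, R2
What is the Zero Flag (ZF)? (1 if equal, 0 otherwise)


Register state trace:
  MOV R1, 39  → R1 = 39
  MOV R2, 44  → R2 = 44
  CMP R1, R2  → computes 39 - 44 = -5
  Result is nonzero, so values are not equal
ZF = 0

0


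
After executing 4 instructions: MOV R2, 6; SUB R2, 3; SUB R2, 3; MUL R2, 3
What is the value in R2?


Register state trace:
  MOV R2, 6  → R2 = 6
  SUB R2, 3  → R2 = 6 - 3 = 3
  SUB R2, 3  → R2 = 3 - 3 = 0
  MUL R2, 3  → R2 = 0 * 3 = 0
Final: R2 = 0

0


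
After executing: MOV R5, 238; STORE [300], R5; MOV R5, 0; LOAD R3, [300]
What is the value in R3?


Register and memory trace:
  MOV R5, 238  → R5 = 238
  STORE [300], R5  → mem[300] = 238
  MOV R5, 0  → R5 = 0
  LOAD R3, [300]  → R3 = mem[300] = 238
Final: R3 = 238

238


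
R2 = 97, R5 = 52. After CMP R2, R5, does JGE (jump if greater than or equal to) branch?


Trace:
  R2 = 97, R5 = 52
  CMP R2, R5  → compares 97 vs 52
  JGE checks: is 97 greater than or equal to 52?
  97 > 52, so condition is true
Branch taken: Yes

Yes


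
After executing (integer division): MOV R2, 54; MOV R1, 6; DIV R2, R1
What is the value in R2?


Register state trace:
  MOV R2, 54  → R2 = 54
  MOV R1, 6  → R1 = 6
  DIV R2, R1  → R2 = 54 // 6 = 9
Final: R2 = 9

9


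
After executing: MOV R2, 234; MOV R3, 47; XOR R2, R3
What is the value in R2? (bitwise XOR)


Register state trace:
  MOV R2, 234  → R2 = 234 (0b11101010)
  MOV R3, 47  → R3 = 47 (0b00101111)
  XOR R2, R3  → R2 = 234 XOR 47 = 197 (0b11000101)
Final: R2 = 197

197


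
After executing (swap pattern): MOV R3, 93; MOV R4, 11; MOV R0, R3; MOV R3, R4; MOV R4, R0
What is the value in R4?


Register state trace (swap pattern):
  MOV R3, 93  → R3 = 93
  MOV R4, 11  → R4 = 11
  MOV R0, R3  → R0 = 93  (save R3)
  MOV R3, R4  → R3 = 11  (R3 gets R4's value)
  MOV R4, R0  → R4 = 93  (R4 gets saved value)
Final: R4 = 93

93


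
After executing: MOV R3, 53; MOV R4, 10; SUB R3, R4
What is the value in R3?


Register state trace:
  MOV R3, 53  → R3 = 53
  MOV R4, 10  → R4 = 10
  SUB R3, R4  → R3 = 53 - 10 = 43
Final: R3 = 43

43


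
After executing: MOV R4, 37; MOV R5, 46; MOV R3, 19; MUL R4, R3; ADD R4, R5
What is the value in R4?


Register state trace:
  MOV R4, 37  → R4 = 37
  MOV R5, 46  → R5 = 46
  MOV R3, 19  → R3 = 19
  MUL R4, R3  → R4 = 37 * 19 = 703
  ADD R4, R5  → R4 = 703 + 46 = 749
Final: R4 = 749

749


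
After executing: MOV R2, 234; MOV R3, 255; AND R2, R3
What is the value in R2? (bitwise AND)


Register state trace:
  MOV R2, 234  → R2 = 234 (0b11101010)
  MOV R3, 255  → R3 = 255 (0b11111111)
  AND R2, R3  → R2 = 234 AND 255 = 234 (0b11101010)
Final: R2 = 234

234
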